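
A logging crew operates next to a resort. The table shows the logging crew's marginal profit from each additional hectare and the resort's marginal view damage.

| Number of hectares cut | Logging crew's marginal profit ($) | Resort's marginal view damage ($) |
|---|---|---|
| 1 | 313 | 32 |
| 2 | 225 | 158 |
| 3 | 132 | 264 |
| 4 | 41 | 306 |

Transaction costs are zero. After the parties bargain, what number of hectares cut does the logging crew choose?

Bargaining reaches the level where marginal profit last exceeds marginal view damage.
That holds through level 2 (225 ≥ 158) but not at 3 (132 < 264).

2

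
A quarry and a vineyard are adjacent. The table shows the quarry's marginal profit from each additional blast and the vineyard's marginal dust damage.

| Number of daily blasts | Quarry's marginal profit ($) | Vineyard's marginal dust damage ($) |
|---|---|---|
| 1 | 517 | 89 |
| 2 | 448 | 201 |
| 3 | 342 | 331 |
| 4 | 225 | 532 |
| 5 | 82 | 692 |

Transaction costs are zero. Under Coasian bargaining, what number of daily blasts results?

Bargaining reaches the level where marginal profit last exceeds marginal dust damage.
That holds through level 3 (342 ≥ 331) but not at 4 (225 < 532).

3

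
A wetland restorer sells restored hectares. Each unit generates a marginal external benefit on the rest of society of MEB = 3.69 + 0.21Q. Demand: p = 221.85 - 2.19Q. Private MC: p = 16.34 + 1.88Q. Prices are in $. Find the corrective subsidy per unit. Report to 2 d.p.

subsidy = $15.07 per unit

Social marginal cost = private MC − MEB = 12.65 + 1.67Q.
Set SMC = demand: 12.65 + 1.67Q = 221.85 - 2.19Q → Q* = 54.1969.
The Pigouvian subsidy equals MEB at Q*: 3.69 + 0.21×54.1969 = 15.0713.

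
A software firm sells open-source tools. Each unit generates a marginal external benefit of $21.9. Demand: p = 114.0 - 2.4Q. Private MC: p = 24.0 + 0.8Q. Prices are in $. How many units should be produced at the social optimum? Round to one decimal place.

Q* = 35.0

Social marginal cost = private MC − MEB = 2.1 + 0.8Q.
Set SMC = demand: 2.1 + 0.8Q = 114.0 - 2.4Q → Q* = 34.9688.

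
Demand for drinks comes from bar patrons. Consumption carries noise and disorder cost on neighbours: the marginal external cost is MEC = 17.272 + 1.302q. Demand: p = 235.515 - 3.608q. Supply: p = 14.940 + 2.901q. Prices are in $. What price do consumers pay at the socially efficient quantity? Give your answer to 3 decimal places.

P = $141.607

Social marginal benefit = demand − MEC = 218.243 - 4.910q.
Set SMB = MC: 218.243 - 4.910q = 14.940 + 2.901q → q* = 26.0278.
Consumer price on the demand curve at q*: 235.515 − 3.608×26.0278 = 141.6067.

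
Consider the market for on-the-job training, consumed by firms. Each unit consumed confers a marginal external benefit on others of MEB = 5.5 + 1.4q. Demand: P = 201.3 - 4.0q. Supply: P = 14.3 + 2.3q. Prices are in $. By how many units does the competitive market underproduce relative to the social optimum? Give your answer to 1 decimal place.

Market equilibrium (private): 14.3 + 2.3q = 201.3 - 4.0q → q_m = 29.6825.
Social marginal benefit = demand + MEB = 206.8 - 2.6q.
Set SMB = MC: 206.8 - 2.6q = 14.3 + 2.3q → q* = 39.2857.
Gap = |29.6825 − 39.2857| = 9.6032.

9.6 units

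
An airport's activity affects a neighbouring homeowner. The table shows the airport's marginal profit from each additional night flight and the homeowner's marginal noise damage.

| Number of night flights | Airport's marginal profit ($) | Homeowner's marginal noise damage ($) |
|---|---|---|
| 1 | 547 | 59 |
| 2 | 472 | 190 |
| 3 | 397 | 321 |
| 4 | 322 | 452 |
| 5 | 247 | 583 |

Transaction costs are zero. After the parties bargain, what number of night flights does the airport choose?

Bargaining reaches the level where marginal profit last exceeds marginal noise damage.
That holds through level 3 (397 ≥ 321) but not at 4 (322 < 452).

3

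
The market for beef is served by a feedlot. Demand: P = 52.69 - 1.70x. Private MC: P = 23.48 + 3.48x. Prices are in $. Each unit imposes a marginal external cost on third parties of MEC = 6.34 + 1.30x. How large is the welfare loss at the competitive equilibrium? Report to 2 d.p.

Market equilibrium (private): 23.48 + 3.48x = 52.69 - 1.70x → x_m = 5.6390.
Social marginal cost = private MC + MEC = 29.82 + 4.78x.
Set SMC = demand: 29.82 + 4.78x = 52.69 - 1.70x → x* = 3.5293.
The loss is the area between SMC and demand from x* to x_m; with linear curves that's a triangle of height MEC(x_m).
DWL = ½ × 2.1097 × 13.6707 = 14.4205.

DWL = $14.42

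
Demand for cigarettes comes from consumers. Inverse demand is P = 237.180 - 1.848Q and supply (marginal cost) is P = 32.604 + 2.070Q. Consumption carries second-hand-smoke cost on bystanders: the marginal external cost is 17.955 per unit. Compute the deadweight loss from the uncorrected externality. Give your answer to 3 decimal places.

Market equilibrium (private): 32.604 + 2.070Q = 237.180 - 1.848Q → Q_m = 52.2144.
Social marginal benefit = demand − MEC = 219.225 - 1.848Q.
Set SMB = MC: 219.225 - 1.848Q = 32.604 + 2.070Q → Q* = 47.6317.
The welfare-loss triangle has base |Q_m − Q*| and height MEC(Q_m) (the vertical gap between SMB and MC is zero at Q* and MEC at Q_m).
DWL = ½ × 4.5827 × 17.9550 = 41.1412.

DWL = 41.141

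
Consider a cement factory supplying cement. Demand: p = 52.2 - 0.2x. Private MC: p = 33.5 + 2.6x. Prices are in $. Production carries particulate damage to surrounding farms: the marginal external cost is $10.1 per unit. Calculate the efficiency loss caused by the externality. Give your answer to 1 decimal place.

DWL = $18.2

Market equilibrium (private): 33.5 + 2.6x = 52.2 - 0.2x → x_m = 6.6786.
Social marginal cost = private MC + MEC = 43.6 + 2.6x.
Set SMC = demand: 43.6 + 2.6x = 52.2 - 0.2x → x* = 3.0714.
Height of the DWL triangle at x_m is SMC(x_m) − demand(x_m) = MEC(x_m) = 10.1000.
DWL = ½ × 3.6072 × 10.1000 = 18.2164.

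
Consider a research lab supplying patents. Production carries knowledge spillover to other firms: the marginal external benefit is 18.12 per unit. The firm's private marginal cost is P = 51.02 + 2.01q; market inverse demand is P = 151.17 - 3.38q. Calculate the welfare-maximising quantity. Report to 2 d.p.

Social marginal cost = private MC − MEB = 32.90 + 2.01q.
Set SMC = demand: 32.90 + 2.01q = 151.17 - 3.38q → q* = 21.9425.

q* = 21.94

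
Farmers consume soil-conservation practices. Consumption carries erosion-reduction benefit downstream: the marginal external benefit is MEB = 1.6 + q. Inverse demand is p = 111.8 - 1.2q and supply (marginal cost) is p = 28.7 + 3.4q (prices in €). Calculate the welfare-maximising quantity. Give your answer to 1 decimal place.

q* = 23.5

Social marginal benefit = demand + MEB = 113.4 - 0.2q.
Set SMB = MC: 113.4 - 0.2q = 28.7 + 3.4q → q* = 23.5278.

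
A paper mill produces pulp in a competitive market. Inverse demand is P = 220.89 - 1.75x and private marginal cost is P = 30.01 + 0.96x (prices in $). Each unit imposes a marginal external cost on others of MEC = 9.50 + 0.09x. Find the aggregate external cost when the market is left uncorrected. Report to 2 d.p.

Market equilibrium (private): 30.01 + 0.96x = 220.89 - 1.75x → x_m = 70.4354.
Total external cost = ∫₀^{x_m} (9.50 + 0.09x) dx = 9.50×70.4354 + ½×0.09×70.4354² = 892.3879.

$892.39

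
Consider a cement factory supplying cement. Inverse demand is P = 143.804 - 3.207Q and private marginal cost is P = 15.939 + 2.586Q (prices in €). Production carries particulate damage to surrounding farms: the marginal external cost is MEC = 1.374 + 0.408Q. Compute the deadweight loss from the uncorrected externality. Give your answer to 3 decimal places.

DWL = €8.687

Market equilibrium (private): 15.939 + 2.586Q = 143.804 - 3.207Q → Q_m = 22.0723.
Social marginal cost = private MC + MEC = 17.313 + 2.994Q.
Set SMC = demand: 17.313 + 2.994Q = 143.804 - 3.207Q → Q* = 20.3985.
Between Q* and Q_m the wedge SMC − demand runs linearly from 0 to MEC(Q_m), so the loss is a triangle.
DWL = ½ × 1.6738 × 10.3795 = 8.6866.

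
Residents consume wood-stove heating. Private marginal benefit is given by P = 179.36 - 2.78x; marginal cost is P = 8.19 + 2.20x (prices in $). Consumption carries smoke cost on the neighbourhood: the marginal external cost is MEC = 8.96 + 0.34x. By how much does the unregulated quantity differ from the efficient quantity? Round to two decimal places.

Market equilibrium (private): 8.19 + 2.20x = 179.36 - 2.78x → x_m = 34.3715.
Social marginal benefit = demand − MEC = 170.40 - 3.12x.
Set SMB = MC: 170.40 - 3.12x = 8.19 + 2.20x → x* = 30.4906.
Gap = |34.3715 − 30.4906| = 3.8809.

3.88 units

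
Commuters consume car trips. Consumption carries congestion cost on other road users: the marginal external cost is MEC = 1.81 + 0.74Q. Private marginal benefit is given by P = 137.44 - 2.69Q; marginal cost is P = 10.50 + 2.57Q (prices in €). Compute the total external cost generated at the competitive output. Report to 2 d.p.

Market equilibrium (private): 10.50 + 2.57Q = 137.44 - 2.69Q → Q_m = 24.1331.
Total external cost = ∫₀^{Q_m} (1.81 + 0.74Q) dQ = 1.81×24.1331 + ½×0.74×24.1331² = 259.1713.

€259.17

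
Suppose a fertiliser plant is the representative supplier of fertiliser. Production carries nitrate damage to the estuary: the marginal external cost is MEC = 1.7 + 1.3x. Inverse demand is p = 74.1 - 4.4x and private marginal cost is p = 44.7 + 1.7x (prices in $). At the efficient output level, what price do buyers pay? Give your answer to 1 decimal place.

Social marginal cost = private MC + MEC = 46.4 + 3.0x.
Set SMC = demand: 46.4 + 3.0x = 74.1 - 4.4x → x* = 3.7432.
Consumer price on the demand curve at x*: 74.1 − 4.4×3.7432 = 57.6299.

P = $57.6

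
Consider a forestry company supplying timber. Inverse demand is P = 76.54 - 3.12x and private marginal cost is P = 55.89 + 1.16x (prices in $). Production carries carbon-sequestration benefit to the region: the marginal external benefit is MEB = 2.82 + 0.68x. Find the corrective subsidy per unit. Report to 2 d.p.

Social marginal cost = private MC − MEB = 53.07 + 0.48x.
Set SMC = demand: 53.07 + 0.48x = 76.54 - 3.12x → x* = 6.5194.
The Pigouvian subsidy equals MEB at x*: 2.82 + 0.68×6.5194 = 7.2532.

subsidy = $7.25 per unit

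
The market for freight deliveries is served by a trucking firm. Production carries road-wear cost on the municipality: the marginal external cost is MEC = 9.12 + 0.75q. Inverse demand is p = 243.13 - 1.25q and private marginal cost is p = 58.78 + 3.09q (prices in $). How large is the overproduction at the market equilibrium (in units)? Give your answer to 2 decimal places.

Market equilibrium (private): 58.78 + 3.09q = 243.13 - 1.25q → q_m = 42.4770.
Social marginal cost = private MC + MEC = 67.90 + 3.84q.
Set SMC = demand: 67.90 + 3.84q = 243.13 - 1.25q → q* = 34.4263.
Gap = |42.4770 − 34.4263| = 8.0507.

8.05 units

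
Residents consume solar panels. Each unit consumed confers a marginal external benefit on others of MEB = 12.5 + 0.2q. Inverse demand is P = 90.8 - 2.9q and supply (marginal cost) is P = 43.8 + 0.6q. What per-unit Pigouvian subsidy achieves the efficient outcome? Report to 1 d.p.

subsidy = 16.1 per unit

Social marginal benefit = demand + MEB = 103.3 - 2.7q.
Set SMB = MC: 103.3 - 2.7q = 43.8 + 0.6q → q* = 18.0303.
The Pigouvian subsidy equals MEB at q*: 12.5 + 0.2×18.0303 = 16.1061.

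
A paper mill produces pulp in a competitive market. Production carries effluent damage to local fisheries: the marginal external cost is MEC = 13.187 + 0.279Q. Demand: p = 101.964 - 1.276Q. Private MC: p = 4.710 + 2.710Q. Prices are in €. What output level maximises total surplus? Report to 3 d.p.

Social marginal cost = private MC + MEC = 17.897 + 2.989Q.
Set SMC = demand: 17.897 + 2.989Q = 101.964 - 1.276Q → Q* = 19.7109.

Q* = 19.711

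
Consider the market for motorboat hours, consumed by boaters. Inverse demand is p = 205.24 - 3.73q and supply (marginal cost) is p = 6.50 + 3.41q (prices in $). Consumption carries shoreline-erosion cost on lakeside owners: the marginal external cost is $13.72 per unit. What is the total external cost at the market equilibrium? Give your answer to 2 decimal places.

Market equilibrium (private): 6.50 + 3.41q = 205.24 - 3.73q → q_m = 27.8347.
Total external cost = MEC × q_m = 13.72 × 27.8347 = 381.8921.

$381.89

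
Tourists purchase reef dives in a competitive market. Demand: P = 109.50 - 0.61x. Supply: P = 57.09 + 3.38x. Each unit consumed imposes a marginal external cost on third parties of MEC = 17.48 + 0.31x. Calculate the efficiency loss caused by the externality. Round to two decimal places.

Market equilibrium (private): 57.09 + 3.38x = 109.50 - 0.61x → x_m = 13.1353.
Social marginal benefit = demand − MEC = 92.02 - 0.92x.
Set SMB = MC: 92.02 - 0.92x = 57.09 + 3.38x → x* = 8.1233.
The welfare-loss triangle has base |x_m − x*| and height MEC(x_m) (the vertical gap between SMB and MC is zero at x* and MEC at x_m).
DWL = ½ × 5.0120 × 21.5520 = 54.0093.

DWL = 54.01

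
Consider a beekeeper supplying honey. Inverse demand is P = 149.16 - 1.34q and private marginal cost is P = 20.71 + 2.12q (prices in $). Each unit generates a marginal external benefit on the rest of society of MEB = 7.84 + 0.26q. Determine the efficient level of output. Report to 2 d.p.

Social marginal cost = private MC − MEB = 12.87 + 1.86q.
Set SMC = demand: 12.87 + 1.86q = 149.16 - 1.34q → q* = 42.5906.

q* = 42.59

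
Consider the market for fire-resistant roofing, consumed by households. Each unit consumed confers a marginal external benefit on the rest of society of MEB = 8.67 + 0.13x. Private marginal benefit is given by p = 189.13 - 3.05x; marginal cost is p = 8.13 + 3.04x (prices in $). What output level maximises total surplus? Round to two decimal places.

Social marginal benefit = demand + MEB = 197.80 - 2.92x.
Set SMB = MC: 197.80 - 2.92x = 8.13 + 3.04x → x* = 31.8238.

x* = 31.82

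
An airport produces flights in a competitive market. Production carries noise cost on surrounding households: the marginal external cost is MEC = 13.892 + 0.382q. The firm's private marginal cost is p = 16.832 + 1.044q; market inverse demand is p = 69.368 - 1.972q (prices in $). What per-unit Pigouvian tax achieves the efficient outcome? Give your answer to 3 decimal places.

tax = $18.236 per unit

Social marginal cost = private MC + MEC = 30.724 + 1.426q.
Set SMC = demand: 30.724 + 1.426q = 69.368 - 1.972q → q* = 11.3726.
The Pigouvian tax equals MEC at q*: 13.892 + 0.382×11.3726 = 18.2363.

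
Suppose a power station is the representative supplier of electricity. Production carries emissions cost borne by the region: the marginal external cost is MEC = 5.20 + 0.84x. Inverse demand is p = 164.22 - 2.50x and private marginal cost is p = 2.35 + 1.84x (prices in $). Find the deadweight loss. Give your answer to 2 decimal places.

DWL = $128.80

Market equilibrium (private): 2.35 + 1.84x = 164.22 - 2.50x → x_m = 37.2972.
Social marginal cost = private MC + MEC = 7.55 + 2.68x.
Set SMC = demand: 7.55 + 2.68x = 164.22 - 2.50x → x* = 30.2452.
The loss is the area between SMC and demand from x* to x_m; with linear curves that's a triangle of height MEC(x_m).
DWL = ½ × 7.0520 × 36.5297 = 128.8037.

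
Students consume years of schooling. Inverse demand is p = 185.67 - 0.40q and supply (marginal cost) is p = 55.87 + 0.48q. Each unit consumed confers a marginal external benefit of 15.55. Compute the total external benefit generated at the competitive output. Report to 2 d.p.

Market equilibrium (private): 55.87 + 0.48q = 185.67 - 0.40q → q_m = 147.5000.
Total external benefit = MEB × q_m = 15.55 × 147.5000 = 2293.6250.

2293.63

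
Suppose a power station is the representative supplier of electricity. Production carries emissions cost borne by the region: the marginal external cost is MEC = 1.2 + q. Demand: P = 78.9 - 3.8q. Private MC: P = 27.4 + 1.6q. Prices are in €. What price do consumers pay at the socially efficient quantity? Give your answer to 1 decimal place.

Social marginal cost = private MC + MEC = 28.6 + 2.6q.
Set SMC = demand: 28.6 + 2.6q = 78.9 - 3.8q → q* = 7.8594.
Consumer price on the demand curve at q*: 78.9 − 3.8×7.8594 = 49.0343.

P = €49.0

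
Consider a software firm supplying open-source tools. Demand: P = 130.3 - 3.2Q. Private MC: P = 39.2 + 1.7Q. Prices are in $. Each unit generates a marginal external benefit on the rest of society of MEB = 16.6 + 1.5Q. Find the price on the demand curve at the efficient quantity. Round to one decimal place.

Social marginal cost = private MC − MEB = 22.6 + 0.2Q.
Set SMC = demand: 22.6 + 0.2Q = 130.3 - 3.2Q → Q* = 31.6765.
Consumer price on the demand curve at Q*: 130.3 − 3.2×31.6765 = 28.9352.

P = $28.9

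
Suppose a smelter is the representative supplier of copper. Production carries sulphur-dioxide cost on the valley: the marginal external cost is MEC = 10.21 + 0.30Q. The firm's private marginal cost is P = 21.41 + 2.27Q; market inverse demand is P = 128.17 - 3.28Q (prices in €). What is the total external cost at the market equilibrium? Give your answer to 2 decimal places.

Market equilibrium (private): 21.41 + 2.27Q = 128.17 - 3.28Q → Q_m = 19.2360.
Total external cost = ∫₀^{Q_m} (10.21 + 0.30Q) dQ = 10.21×19.2360 + ½×0.30×19.2360² = 251.9031.

€251.90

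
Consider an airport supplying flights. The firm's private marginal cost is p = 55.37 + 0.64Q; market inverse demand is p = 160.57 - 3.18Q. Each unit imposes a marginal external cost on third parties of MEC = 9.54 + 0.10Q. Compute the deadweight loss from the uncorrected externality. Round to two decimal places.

Market equilibrium (private): 55.37 + 0.64Q = 160.57 - 3.18Q → Q_m = 27.5393.
Social marginal cost = private MC + MEC = 64.91 + 0.74Q.
Set SMC = demand: 64.91 + 0.74Q = 160.57 - 3.18Q → Q* = 24.4031.
Between Q* and Q_m the wedge SMC − demand runs linearly from 0 to MEC(Q_m), so the loss is a triangle.
DWL = ½ × 3.1362 × 12.2939 = 19.2781.

DWL = 19.28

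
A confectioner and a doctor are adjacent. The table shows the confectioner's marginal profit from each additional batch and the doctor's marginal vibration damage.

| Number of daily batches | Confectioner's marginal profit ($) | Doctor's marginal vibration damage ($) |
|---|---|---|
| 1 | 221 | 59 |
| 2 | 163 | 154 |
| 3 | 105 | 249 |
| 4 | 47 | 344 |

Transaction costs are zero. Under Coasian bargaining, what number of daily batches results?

Bargaining reaches the level where marginal profit last exceeds marginal vibration damage.
That holds through level 2 (163 ≥ 154) but not at 3 (105 < 249).

2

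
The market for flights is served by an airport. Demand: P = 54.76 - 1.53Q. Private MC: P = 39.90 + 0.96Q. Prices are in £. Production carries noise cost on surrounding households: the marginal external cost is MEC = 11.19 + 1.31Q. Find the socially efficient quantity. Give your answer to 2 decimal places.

Q* = 0.97

Social marginal cost = private MC + MEC = 51.09 + 2.27Q.
Set SMC = demand: 51.09 + 2.27Q = 54.76 - 1.53Q → Q* = 0.9658.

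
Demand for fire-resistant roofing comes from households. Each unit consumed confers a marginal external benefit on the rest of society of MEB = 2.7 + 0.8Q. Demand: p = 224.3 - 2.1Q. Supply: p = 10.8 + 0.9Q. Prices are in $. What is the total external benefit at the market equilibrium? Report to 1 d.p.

Market equilibrium (private): 10.8 + 0.9Q = 224.3 - 2.1Q → Q_m = 71.1667.
Total external benefit = ∫₀^{Q_m} (2.7 + 0.8Q) dQ = 2.7×71.1667 + ½×0.8×71.1667² = 2218.0298.

$2218.0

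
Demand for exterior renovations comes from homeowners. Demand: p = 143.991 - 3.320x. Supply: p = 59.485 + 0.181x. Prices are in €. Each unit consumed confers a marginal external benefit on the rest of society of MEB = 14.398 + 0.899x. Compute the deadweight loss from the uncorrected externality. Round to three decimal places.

Market equilibrium (private): 59.485 + 0.181x = 143.991 - 3.320x → x_m = 24.1377.
Social marginal benefit = demand + MEB = 158.389 - 2.421x.
Set SMB = MC: 158.389 - 2.421x = 59.485 + 0.181x → x* = 38.0108.
Height of the DWL triangle at x_m is SMB(x_m) − MC(x_m) = MEB(x_m) = 36.0978.
DWL = ½ × 13.8731 × 36.0978 = 250.3942.

DWL = €250.394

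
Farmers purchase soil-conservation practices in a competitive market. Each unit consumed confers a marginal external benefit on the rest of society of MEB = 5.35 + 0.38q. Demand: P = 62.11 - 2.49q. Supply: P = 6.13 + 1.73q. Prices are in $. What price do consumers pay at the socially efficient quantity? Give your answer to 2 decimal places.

Social marginal benefit = demand + MEB = 67.46 - 2.11q.
Set SMB = MC: 67.46 - 2.11q = 6.13 + 1.73q → q* = 15.9714.
Consumer price on the demand curve at q*: 62.11 − 2.49×15.9714 = 22.3412.

P = $22.34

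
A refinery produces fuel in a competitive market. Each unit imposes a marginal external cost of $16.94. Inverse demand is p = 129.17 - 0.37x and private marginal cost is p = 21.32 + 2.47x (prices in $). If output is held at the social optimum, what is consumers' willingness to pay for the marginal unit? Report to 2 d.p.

P = $117.33

Social marginal cost = private MC + MEC = 38.26 + 2.47x.
Set SMC = demand: 38.26 + 2.47x = 129.17 - 0.37x → x* = 32.0106.
Consumer price on the demand curve at x*: 129.17 − 0.37×32.0106 = 117.3261.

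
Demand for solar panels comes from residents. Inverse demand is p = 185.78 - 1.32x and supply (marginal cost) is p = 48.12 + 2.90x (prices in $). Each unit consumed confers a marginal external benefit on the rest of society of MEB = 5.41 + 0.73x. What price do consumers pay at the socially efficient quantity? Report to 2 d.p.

P = $131.67

Social marginal benefit = demand + MEB = 191.19 - 0.59x.
Set SMB = MC: 191.19 - 0.59x = 48.12 + 2.90x → x* = 40.9943.
Consumer price on the demand curve at x*: 185.78 − 1.32×40.9943 = 131.6675.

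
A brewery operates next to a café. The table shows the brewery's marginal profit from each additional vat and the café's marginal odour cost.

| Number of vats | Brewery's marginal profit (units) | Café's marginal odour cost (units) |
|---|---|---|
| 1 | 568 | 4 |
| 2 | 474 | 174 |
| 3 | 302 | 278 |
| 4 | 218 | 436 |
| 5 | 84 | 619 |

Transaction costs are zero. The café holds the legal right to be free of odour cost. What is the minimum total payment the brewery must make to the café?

456

Efficient level: marginal profit ≥ marginal odour cost through level 3, so k* = 3.
With the café holding the right, the brewery must at least compensate total damage at k*: 4 + 174 + 278 = 456.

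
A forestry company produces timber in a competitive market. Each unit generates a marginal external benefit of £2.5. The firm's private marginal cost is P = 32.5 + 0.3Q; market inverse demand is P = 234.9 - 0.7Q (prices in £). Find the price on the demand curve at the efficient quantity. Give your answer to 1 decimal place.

Social marginal cost = private MC − MEB = 30.0 + 0.3Q.
Set SMC = demand: 30.0 + 0.3Q = 234.9 - 0.7Q → Q* = 204.9000.
Consumer price on the demand curve at Q*: 234.9 − 0.7×204.9000 = 91.4700.

P = £91.5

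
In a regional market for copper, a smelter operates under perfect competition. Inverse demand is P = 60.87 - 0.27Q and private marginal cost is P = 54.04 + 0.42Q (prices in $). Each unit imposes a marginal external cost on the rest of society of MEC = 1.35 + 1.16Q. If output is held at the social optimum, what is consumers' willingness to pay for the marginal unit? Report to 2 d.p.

Social marginal cost = private MC + MEC = 55.39 + 1.58Q.
Set SMC = demand: 55.39 + 1.58Q = 60.87 - 0.27Q → Q* = 2.9622.
Consumer price on the demand curve at Q*: 60.87 − 0.27×2.9622 = 60.0702.

P = $60.07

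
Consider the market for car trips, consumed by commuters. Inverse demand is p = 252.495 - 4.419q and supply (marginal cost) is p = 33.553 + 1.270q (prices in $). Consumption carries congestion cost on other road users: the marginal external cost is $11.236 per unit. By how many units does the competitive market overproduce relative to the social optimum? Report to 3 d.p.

1.975 units

Market equilibrium (private): 33.553 + 1.270q = 252.495 - 4.419q → q_m = 38.4851.
Social marginal benefit = demand − MEC = 241.259 - 4.419q.
Set SMB = MC: 241.259 - 4.419q = 33.553 + 1.270q → q* = 36.5101.
Gap = |38.4851 − 36.5101| = 1.9750.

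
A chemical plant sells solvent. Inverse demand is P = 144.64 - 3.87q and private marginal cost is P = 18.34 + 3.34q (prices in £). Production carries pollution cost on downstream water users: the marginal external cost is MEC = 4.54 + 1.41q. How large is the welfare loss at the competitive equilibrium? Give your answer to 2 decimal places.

DWL = £49.59

Market equilibrium (private): 18.34 + 3.34q = 144.64 - 3.87q → q_m = 17.5173.
Social marginal cost = private MC + MEC = 22.88 + 4.75q.
Set SMC = demand: 22.88 + 4.75q = 144.64 - 3.87q → q* = 14.1253.
The welfare-loss triangle has base |q_m − q*| and height MEC(q_m) (the vertical gap between SMC and demand is zero at q* and MEC at q_m).
DWL = ½ × 3.3920 × 29.2394 = 49.5900.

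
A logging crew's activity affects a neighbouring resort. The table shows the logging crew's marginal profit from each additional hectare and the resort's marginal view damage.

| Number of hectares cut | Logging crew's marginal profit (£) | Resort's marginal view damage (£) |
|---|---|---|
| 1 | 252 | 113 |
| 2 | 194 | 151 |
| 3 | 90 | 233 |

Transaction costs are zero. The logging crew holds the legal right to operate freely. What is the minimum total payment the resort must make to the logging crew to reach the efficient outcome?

£90

Left alone the logging crew would choose level 3 (marginal profit stays positive).
Efficient level: k* = 2 (marginal profit ≥ marginal view damage through 2).
The resort must at least cover the logging crew's forgone profit from cutting 3→2: 90 = 90.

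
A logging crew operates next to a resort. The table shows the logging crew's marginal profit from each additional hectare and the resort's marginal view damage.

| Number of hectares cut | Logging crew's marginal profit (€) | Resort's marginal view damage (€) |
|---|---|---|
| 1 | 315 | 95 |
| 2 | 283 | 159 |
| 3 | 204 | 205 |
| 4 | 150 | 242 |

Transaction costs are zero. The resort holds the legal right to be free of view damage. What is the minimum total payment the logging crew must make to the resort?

Efficient level: marginal profit ≥ marginal view damage through level 2, so k* = 2.
With the resort holding the right, the logging crew must at least compensate total damage at k*: 95 + 159 = 254.

€254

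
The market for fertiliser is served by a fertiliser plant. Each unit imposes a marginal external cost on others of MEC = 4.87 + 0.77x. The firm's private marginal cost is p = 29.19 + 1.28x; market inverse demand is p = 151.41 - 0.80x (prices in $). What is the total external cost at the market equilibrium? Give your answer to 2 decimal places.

$1615.45

Market equilibrium (private): 29.19 + 1.28x = 151.41 - 0.80x → x_m = 58.7596.
Total external cost = ∫₀^{x_m} (4.87 + 0.77x) dx = 4.87×58.7596 + ½×0.77×58.7596² = 1615.4451.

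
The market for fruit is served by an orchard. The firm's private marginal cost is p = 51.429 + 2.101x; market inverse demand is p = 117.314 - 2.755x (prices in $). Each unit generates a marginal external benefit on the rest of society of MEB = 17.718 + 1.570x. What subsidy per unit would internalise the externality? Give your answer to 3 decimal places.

Social marginal cost = private MC − MEB = 33.711 + 0.531x.
Set SMC = demand: 33.711 + 0.531x = 117.314 - 2.755x → x* = 25.4422.
The Pigouvian subsidy equals MEB at x*: 17.718 + 1.570×25.4422 = 57.6623.

subsidy = $57.662 per unit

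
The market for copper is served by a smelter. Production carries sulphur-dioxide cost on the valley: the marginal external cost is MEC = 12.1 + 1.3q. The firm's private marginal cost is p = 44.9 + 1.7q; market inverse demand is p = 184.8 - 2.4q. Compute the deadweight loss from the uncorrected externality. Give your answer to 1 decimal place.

Market equilibrium (private): 44.9 + 1.7q = 184.8 - 2.4q → q_m = 34.1220.
Social marginal cost = private MC + MEC = 57.0 + 3.0q.
Set SMC = demand: 57.0 + 3.0q = 184.8 - 2.4q → q* = 23.6667.
Between q* and q_m the wedge SMC − demand runs linearly from 0 to MEC(q_m), so the loss is a triangle.
DWL = ½ × 10.4553 × 56.4585 = 295.1453.

DWL = 295.1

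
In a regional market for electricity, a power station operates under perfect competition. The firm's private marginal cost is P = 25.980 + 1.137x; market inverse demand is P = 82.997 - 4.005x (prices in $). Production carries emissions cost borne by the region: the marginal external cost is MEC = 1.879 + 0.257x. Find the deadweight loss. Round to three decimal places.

Market equilibrium (private): 25.980 + 1.137x = 82.997 - 4.005x → x_m = 11.0885.
Social marginal cost = private MC + MEC = 27.859 + 1.394x.
Set SMC = demand: 27.859 + 1.394x = 82.997 - 4.005x → x* = 10.2126.
The welfare-loss triangle has base |x_m − x*| and height MEC(x_m) (the vertical gap between SMC and demand is zero at x* and MEC at x_m).
DWL = ½ × 0.8759 × 4.7287 = 2.0709.

DWL = $2.071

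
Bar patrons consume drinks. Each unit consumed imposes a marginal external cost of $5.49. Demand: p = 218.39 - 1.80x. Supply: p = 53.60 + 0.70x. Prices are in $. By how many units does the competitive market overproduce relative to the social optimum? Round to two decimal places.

Market equilibrium (private): 53.60 + 0.70x = 218.39 - 1.80x → x_m = 65.9160.
Social marginal benefit = demand − MEC = 212.90 - 1.80x.
Set SMB = MC: 212.90 - 1.80x = 53.60 + 0.70x → x* = 63.7200.
Gap = |65.9160 − 63.7200| = 2.1960.

2.20 units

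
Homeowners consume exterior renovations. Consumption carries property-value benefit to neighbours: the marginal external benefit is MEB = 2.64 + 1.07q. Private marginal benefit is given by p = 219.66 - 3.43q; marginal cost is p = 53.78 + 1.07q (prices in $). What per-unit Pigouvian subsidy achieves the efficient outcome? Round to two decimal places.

Social marginal benefit = demand + MEB = 222.30 - 2.36q.
Set SMB = MC: 222.30 - 2.36q = 53.78 + 1.07q → q* = 49.1312.
The Pigouvian subsidy equals MEB at q*: 2.64 + 1.07×49.1312 = 55.2104.

subsidy = $55.21 per unit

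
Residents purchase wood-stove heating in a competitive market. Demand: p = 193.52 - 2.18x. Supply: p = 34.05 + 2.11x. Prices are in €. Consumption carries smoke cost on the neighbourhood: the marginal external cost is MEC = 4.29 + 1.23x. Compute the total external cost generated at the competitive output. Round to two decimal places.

€1009.27

Market equilibrium (private): 34.05 + 2.11x = 193.52 - 2.18x → x_m = 37.1725.
Total external cost = ∫₀^{x_m} (4.29 + 1.23x) dx = 4.29×37.1725 + ½×1.23×37.1725² = 1009.2738.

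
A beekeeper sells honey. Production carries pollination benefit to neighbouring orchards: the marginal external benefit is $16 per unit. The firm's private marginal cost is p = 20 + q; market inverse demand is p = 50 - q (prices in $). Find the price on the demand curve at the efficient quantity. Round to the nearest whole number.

P = $27

Social marginal cost = private MC − MEB = 4 + q.
Set SMC = demand: 4 + q = 50 - q → q* = 23.0000.
Consumer price on the demand curve at q*: 50 − 1×23.0000 = 27.0000.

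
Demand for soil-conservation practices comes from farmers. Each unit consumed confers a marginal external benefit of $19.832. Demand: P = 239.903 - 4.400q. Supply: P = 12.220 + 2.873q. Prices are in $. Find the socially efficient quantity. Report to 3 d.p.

Social marginal benefit = demand + MEB = 259.735 - 4.400q.
Set SMB = MC: 259.735 - 4.400q = 12.220 + 2.873q → q* = 34.0320.

q* = 34.032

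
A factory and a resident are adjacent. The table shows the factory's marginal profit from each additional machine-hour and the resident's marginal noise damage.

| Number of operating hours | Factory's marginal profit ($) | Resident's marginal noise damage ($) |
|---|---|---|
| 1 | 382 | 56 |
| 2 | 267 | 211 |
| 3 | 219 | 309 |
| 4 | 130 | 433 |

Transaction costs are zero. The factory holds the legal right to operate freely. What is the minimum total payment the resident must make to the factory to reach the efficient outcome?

Left alone the factory would choose level 4 (marginal profit stays positive).
Efficient level: k* = 2 (marginal profit ≥ marginal noise damage through 2).
The resident must at least cover the factory's forgone profit from cutting 4→2: 219 + 130 = 349.

$349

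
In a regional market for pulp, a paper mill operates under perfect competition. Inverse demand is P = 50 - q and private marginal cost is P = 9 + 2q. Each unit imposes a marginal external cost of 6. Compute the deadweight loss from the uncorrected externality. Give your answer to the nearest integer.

Market equilibrium (private): 9 + 2q = 50 - q → q_m = 13.6667.
Social marginal cost = private MC + MEC = 15 + 2q.
Set SMC = demand: 15 + 2q = 50 - q → q* = 11.6667.
Height of the DWL triangle at q_m is SMC(q_m) − demand(q_m) = MEC(q_m) = 6.0000.
DWL = ½ × 2.0000 × 6.0000 = 6.0000.

DWL = 6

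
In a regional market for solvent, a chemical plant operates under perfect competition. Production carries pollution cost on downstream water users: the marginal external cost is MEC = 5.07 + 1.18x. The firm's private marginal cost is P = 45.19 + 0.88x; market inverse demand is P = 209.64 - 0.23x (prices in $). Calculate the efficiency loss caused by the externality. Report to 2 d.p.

Market equilibrium (private): 45.19 + 0.88x = 209.64 - 0.23x → x_m = 148.1532.
Social marginal cost = private MC + MEC = 50.26 + 2.06x.
Set SMC = demand: 50.26 + 2.06x = 209.64 - 0.23x → x* = 69.5983.
The welfare-loss triangle has base |x_m − x*| and height MEC(x_m) (the vertical gap between SMC and demand is zero at x* and MEC at x_m).
DWL = ½ × 78.5549 × 179.8907 = 7065.6480.

DWL = $7065.65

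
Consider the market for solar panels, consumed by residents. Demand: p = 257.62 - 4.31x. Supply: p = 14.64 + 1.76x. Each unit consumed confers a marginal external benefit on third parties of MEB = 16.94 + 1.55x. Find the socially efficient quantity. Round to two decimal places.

Social marginal benefit = demand + MEB = 274.56 - 2.76x.
Set SMB = MC: 274.56 - 2.76x = 14.64 + 1.76x → x* = 57.5044.

x* = 57.50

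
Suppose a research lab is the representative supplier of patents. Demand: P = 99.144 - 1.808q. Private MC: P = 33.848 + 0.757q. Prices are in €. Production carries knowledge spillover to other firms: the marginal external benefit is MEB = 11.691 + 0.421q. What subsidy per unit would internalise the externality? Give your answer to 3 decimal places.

subsidy = €26.808 per unit

Social marginal cost = private MC − MEB = 22.157 + 0.336q.
Set SMC = demand: 22.157 + 0.336q = 99.144 - 1.808q → q* = 35.9081.
The Pigouvian subsidy equals MEB at q*: 11.691 + 0.421×35.9081 = 26.8083.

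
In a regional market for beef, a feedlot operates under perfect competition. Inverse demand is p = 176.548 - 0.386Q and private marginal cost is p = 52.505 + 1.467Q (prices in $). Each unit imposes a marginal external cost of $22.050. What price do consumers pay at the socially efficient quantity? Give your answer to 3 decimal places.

Social marginal cost = private MC + MEC = 74.555 + 1.467Q.
Set SMC = demand: 74.555 + 1.467Q = 176.548 - 0.386Q → Q* = 55.0421.
Consumer price on the demand curve at Q*: 176.548 − 0.386×55.0421 = 155.3017.

P = $155.302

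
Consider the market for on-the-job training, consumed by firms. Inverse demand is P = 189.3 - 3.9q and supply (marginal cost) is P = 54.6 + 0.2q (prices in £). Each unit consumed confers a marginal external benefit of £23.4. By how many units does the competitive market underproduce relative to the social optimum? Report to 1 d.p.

5.7 units

Market equilibrium (private): 54.6 + 0.2q = 189.3 - 3.9q → q_m = 32.8537.
Social marginal benefit = demand + MEB = 212.7 - 3.9q.
Set SMB = MC: 212.7 - 3.9q = 54.6 + 0.2q → q* = 38.5610.
Gap = |32.8537 − 38.5610| = 5.7073.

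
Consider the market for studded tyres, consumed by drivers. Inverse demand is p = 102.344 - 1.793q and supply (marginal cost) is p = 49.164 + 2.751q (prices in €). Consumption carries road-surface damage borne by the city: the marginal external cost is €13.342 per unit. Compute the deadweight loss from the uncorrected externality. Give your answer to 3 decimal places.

DWL = €19.587

Market equilibrium (private): 49.164 + 2.751q = 102.344 - 1.793q → q_m = 11.7033.
Social marginal benefit = demand − MEC = 89.002 - 1.793q.
Set SMB = MC: 89.002 - 1.793q = 49.164 + 2.751q → q* = 8.7672.
The welfare-loss triangle has base |q_m − q*| and height MEC(q_m) (the vertical gap between SMB and MC is zero at q* and MEC at q_m).
DWL = ½ × 2.9361 × 13.3420 = 19.5867.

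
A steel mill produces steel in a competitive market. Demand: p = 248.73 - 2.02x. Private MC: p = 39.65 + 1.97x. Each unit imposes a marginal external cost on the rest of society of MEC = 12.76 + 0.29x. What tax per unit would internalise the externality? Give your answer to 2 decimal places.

tax = 26.06 per unit

Social marginal cost = private MC + MEC = 52.41 + 2.26x.
Set SMC = demand: 52.41 + 2.26x = 248.73 - 2.02x → x* = 45.8692.
The Pigouvian tax equals MEC at x*: 12.76 + 0.29×45.8692 = 26.0621.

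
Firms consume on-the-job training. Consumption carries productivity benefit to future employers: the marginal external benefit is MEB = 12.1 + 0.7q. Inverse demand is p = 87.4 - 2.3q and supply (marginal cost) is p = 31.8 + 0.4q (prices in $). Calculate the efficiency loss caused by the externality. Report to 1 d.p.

Market equilibrium (private): 31.8 + 0.4q = 87.4 - 2.3q → q_m = 20.5926.
Social marginal benefit = demand + MEB = 99.5 - 1.6q.
Set SMB = MC: 99.5 - 1.6q = 31.8 + 0.4q → q* = 33.8500.
Between q* and q_m the wedge SMB − MC runs linearly from 0 to MEB(q_m), so the loss is a triangle.
DWL = ½ × 13.2574 × 26.5148 = 175.7587.

DWL = $175.8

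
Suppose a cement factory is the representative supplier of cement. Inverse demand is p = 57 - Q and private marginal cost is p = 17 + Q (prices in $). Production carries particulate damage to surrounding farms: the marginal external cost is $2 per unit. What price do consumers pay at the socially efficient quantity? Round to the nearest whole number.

P = $38

Social marginal cost = private MC + MEC = 19 + Q.
Set SMC = demand: 19 + Q = 57 - Q → Q* = 19.0000.
Consumer price on the demand curve at Q*: 57 − 1×19.0000 = 38.0000.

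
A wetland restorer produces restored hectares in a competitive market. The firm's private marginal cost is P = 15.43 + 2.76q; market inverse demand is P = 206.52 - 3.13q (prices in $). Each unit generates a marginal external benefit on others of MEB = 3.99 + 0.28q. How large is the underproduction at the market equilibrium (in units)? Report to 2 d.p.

2.33 units

Market equilibrium (private): 15.43 + 2.76q = 206.52 - 3.13q → q_m = 32.4431.
Social marginal cost = private MC − MEB = 11.44 + 2.48q.
Set SMC = demand: 11.44 + 2.48q = 206.52 - 3.13q → q* = 34.7736.
Gap = |32.4431 − 34.7736| = 2.3305.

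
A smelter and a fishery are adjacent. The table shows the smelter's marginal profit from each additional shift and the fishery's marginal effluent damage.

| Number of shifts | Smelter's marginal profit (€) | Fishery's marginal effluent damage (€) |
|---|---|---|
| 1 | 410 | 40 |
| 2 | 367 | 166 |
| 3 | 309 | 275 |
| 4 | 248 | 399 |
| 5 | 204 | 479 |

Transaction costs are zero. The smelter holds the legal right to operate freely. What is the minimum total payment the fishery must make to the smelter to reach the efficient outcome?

Left alone the smelter would choose level 5 (marginal profit stays positive).
Efficient level: k* = 3 (marginal profit ≥ marginal effluent damage through 3).
The fishery must at least cover the smelter's forgone profit from cutting 5→3: 248 + 204 = 452.

€452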